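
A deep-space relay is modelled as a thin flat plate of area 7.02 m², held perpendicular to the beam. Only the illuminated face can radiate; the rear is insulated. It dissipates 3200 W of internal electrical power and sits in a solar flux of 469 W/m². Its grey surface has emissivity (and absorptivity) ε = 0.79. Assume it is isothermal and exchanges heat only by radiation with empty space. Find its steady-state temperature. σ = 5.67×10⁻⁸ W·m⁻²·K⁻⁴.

T ≈ 369 K

At steady state, absorbed solar power + internal power = radiated power.
Absorbed: α·S·A_cross = 0.79·469·7.020 = 2601 W (cross-section A).
Total input = 2601 + 3200 = 5801 W.
Radiated: εσ·A_surf·T⁴ with A_surf = A = 7.020 m².
T⁴ = 5801/(0.79·5.67×10⁻⁸·7.020) = 1.845×10¹⁰ K⁴.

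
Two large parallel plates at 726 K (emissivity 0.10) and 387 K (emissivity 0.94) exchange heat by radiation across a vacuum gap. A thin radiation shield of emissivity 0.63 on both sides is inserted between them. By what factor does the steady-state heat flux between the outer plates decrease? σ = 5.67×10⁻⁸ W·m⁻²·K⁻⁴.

Without shield: q₀ = σΔ(T⁴)/(1/ε₁+1/ε₂−1) with denominator 10.06.
With shield the two gaps are in series; the resistances add: (1/ε₁+1/ε_s−1)+(1/ε_s+1/ε₂−1) = 10.59+1.651 = 12.24.
Heat-flux ratio q₀/q = 12.24/10.06.

factor ≈ 1.22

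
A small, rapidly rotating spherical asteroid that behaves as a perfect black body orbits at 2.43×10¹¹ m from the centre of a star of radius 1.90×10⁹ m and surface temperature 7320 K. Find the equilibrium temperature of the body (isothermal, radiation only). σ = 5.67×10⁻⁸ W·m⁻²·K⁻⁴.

T ≈ 458 K

The star's surface emits σT_*⁴; at distance d the flux is S = σT_*⁴(R_*/d)².
S = 5.67×10⁻⁸·(7320)⁴·(1.90×10⁹/2.43×10¹¹)² = 9952 W/m².
For an isothermal sphere T⁴ = (1−a)S/(4σ) = 4.388×10¹⁰ K⁴.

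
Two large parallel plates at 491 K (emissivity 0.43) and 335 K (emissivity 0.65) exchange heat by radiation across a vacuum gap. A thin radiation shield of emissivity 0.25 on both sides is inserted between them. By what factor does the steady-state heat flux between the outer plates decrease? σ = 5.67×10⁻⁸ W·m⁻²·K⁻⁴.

Without shield: q₀ = σΔ(T⁴)/(1/ε₁+1/ε₂−1) with denominator 2.864.
With shield the two gaps are in series; the resistances add: (1/ε₁+1/ε_s−1)+(1/ε_s+1/ε₂−1) = 5.326+4.538 = 9.864.
Heat-flux ratio q₀/q = 9.864/2.864.

factor ≈ 3.44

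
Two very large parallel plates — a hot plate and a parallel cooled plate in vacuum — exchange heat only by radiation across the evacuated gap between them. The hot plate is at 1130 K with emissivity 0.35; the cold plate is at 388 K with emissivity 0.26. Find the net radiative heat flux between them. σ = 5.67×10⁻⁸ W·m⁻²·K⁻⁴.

q ≈ 16000 W/m²

For two infinite grey parallel plates, q = σ(T₁⁴ − T₂⁴)/(1/ε₁ + 1/ε₂ − 1).
T₁⁴ − T₂⁴ = 1.630×10¹² − 2.266×10¹⁰ = 1.608×10¹² K⁴.
1/ε₁ + 1/ε₂ − 1 = 2.857 + 3.846 − 1 = 5.703.
q = 5.67×10⁻⁸ × 1.608×10¹² / 5.703.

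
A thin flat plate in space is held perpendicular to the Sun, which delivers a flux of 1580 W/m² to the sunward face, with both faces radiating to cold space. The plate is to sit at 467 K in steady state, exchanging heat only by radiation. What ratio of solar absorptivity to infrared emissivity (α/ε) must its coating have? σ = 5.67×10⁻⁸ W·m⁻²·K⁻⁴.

Balance: αS·A = εσ·2A·T⁴ ⇒ α/ε = 2σT⁴/S.
α/ε = 2·5.67×10⁻⁸·(467)⁴/1580 = 2·5.67×10⁻⁸·4.756×10¹⁰/1580.

α/ε ≈ 3.41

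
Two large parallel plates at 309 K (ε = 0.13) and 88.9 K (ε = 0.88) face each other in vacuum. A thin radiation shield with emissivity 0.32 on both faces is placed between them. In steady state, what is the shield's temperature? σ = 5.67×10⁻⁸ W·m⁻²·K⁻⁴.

T_s ≈ 219 K

In steady state the net flux on the hot side equals that on the cold side.
σ(T₁⁴−T_s⁴)/D₁ = σ(T_s⁴−T₂⁴)/D₂, with D₁ = 1/ε₁+1/ε_s−1 = 9.817, D₂ = 1/ε_s+1/ε₂−1 = 3.261.
Solve for T_s⁴: T_s⁴ = (D₂·T₁⁴ + D₁·T₂⁴)/(D₁+D₂) = 2.320×10⁹ K⁴.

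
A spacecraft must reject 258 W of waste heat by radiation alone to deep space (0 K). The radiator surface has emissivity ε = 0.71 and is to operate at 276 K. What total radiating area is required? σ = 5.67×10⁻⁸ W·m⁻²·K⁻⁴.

A ≈ 1.10 m²

P = εσA T⁴ ⇒ A = P/(εσT⁴).
T⁴ = 5.803×10⁹ K⁴.
A = 258/(0.71 × 5.67×10⁻⁸ × 5.803×10⁹).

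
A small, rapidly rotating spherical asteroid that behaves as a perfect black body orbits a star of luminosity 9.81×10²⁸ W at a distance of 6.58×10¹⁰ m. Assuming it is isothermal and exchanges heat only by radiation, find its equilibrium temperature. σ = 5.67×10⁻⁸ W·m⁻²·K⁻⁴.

First find the stellar flux at distance d: S = L/(4πd²) = 9.81×10²⁸/(4π·(6.58×10¹⁰)²) = 1.803×10⁶ W/m².
For an isothermal sphere, absorbed (1−a)S·πr² = emitted σ·4πr²·T⁴, so T⁴ = (1−a)S/(4σ).
T⁴ = 1.00·1.803×10⁶/(4·5.67×10⁻⁸) = 7.950×10¹² K⁴.

T ≈ 1680 K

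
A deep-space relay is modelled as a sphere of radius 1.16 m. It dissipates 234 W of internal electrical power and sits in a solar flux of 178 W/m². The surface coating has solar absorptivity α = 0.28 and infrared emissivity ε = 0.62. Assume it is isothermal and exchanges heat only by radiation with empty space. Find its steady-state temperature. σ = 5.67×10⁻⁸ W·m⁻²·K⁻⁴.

T ≈ 165 K

At steady state, absorbed solar power + internal power = radiated power.
Absorbed: α·S·A_cross = 0.28·178·4.227 = 210.7 W (cross-section πr²).
Total input = 210.7 + 234 = 444.7 W.
Radiated: εσ·A_surf·T⁴ with A_surf = 4πr² = 16.91 m².
T⁴ = 444.7/(0.62·5.67×10⁻⁸·16.91) = 7.481×10⁸ K⁴.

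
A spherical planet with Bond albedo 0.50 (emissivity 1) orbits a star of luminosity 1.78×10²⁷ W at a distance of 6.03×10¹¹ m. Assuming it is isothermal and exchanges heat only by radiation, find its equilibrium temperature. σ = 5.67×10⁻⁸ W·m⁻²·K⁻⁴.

T ≈ 171 K

First find the stellar flux at distance d: S = L/(4πd²) = 1.78×10²⁷/(4π·(6.03×10¹¹)²) = 389.6 W/m².
For an isothermal sphere, absorbed (1−a)S·πr² = emitted σ·4πr²·T⁴, so T⁴ = (1−a)S/(4σ).
T⁴ = 0.500·389.6/(4·5.67×10⁻⁸) = 8.588×10⁸ K⁴.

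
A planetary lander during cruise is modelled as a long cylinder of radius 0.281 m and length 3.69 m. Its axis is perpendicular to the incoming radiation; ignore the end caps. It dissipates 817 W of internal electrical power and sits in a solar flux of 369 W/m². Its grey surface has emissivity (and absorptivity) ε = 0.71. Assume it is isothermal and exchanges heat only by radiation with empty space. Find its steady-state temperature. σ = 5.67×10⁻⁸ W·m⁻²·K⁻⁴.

T ≈ 268 K

At steady state, absorbed solar power + internal power = radiated power.
Absorbed: α·S·A_cross = 0.71·369·2.074 = 543.3 W (cross-section 2rL).
Total input = 543.3 + 817 = 1360 W.
Radiated: εσ·A_surf·T⁴ with A_surf = 2πrL = 6.515 m².
T⁴ = 1360/(0.71·5.67×10⁻⁸·6.515) = 5.187×10⁹ K⁴.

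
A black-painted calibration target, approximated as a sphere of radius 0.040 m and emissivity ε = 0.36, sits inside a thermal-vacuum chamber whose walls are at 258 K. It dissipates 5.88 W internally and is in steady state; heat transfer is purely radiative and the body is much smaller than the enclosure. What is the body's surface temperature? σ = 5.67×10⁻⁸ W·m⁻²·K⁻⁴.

For a small grey body in a large enclosure, net radiated power = εσA(T⁴ − T_w⁴).
Steady state: P = εσA(T⁴ − T_w⁴) with A = 4πr² = 0.02011 m².
T⁴ = P/(εσA) + T_w⁴ = 5.88/(0.36·5.67×10⁻⁸·0.02011) + (258)⁴
    = 1.433×10¹⁰ + 4.431×10⁹ = 1.876×10¹⁰ K⁴.

T ≈ 370 K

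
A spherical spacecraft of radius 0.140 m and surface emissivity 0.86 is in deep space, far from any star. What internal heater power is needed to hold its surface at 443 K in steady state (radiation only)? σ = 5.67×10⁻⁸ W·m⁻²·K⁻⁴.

P = εσ·4πr²·T⁴.
4πr² = 0.2463 m²; T⁴ = 3.851×10¹⁰ K⁴.
P = 0.86·5.67×10⁻⁸·0.2463·3.851×10¹⁰.

P ≈ 463 W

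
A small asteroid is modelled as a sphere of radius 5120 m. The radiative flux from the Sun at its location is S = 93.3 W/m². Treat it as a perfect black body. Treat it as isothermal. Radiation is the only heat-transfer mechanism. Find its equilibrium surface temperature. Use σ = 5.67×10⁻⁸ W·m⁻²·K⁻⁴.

At equilibrium, absorbed power = emitted power.
Absorbing cross-section = πr² = 8.235×10⁷ m²; emitting surface = 4πr² = 3.294×10⁸ m² (ratio 4).
S·A_cross = εσ·A_surf·T⁴  ⇒  T⁴ = S/(4σ).
T⁴ = 1.00·93.3/(4·5.67×10⁻⁸) = 4.114×10⁸ K⁴.
T = (4.114×10⁸)^(1/4).

T ≈ 142 K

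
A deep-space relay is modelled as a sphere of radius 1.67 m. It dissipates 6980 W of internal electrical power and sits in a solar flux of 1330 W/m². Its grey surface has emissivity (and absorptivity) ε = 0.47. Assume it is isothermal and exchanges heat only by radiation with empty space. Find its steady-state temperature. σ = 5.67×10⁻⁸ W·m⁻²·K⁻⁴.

T ≈ 340 K

At steady state, absorbed solar power + internal power = radiated power.
Absorbed: α·S·A_cross = 0.47·1330·8.762 = 5477 W (cross-section πr²).
Total input = 5477 + 6980 = 12460 W.
Radiated: εσ·A_surf·T⁴ with A_surf = 4πr² = 35.05 m².
T⁴ = 12460/(0.47·5.67×10⁻⁸·35.05) = 1.334×10¹⁰ K⁴.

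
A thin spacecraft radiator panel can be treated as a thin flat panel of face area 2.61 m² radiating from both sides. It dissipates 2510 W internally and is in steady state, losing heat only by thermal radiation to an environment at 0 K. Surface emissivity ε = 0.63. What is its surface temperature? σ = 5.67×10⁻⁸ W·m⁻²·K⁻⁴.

T ≈ 341 K

Steady state: internal power = radiated power, P = εσA T⁴.
Radiating area A = 2·2.61 = 5.220 m².
T⁴ = P/(εσA) = 2510/(0.63·5.67×10⁻⁸·5.220) = 1.346×10¹⁰ K⁴.
T = (1.346×10¹⁰)^(1/4).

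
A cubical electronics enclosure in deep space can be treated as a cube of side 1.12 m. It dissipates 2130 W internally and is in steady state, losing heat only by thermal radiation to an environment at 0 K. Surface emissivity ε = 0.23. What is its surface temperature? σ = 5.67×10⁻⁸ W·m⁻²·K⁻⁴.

Steady state: internal power = radiated power, P = εσA T⁴.
Radiating area A = 6L² = 7.526 m².
T⁴ = P/(εσA) = 2130/(0.23·5.67×10⁻⁸·7.526) = 2.170×10¹⁰ K⁴.
T = (2.170×10¹⁰)^(1/4).

T ≈ 384 K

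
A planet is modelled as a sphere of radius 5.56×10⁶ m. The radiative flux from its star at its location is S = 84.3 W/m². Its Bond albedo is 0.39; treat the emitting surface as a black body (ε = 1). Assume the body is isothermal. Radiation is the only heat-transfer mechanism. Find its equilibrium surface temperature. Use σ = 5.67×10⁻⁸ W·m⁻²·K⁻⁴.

T ≈ 123 K

At equilibrium, absorbed power = emitted power.
Absorbing cross-section = πr² = 9.712×10¹³ m²; emitting surface = 4πr² = 3.885×10¹⁴ m² (ratio 4).
(1−a)S·A_cross = εσ·A_surf·T⁴  ⇒  T⁴ = (1−a)S/(4σ).
T⁴ = 0.610·84.3/(4·5.67×10⁻⁸) = 2.267×10⁸ K⁴.
T = (2.267×10⁸)^(1/4).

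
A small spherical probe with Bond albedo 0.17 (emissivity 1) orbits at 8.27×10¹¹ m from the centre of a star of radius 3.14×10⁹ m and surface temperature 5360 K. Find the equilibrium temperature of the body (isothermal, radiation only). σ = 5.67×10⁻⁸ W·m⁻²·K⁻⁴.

The star's surface emits σT_*⁴; at distance d the flux is S = σT_*⁴(R_*/d)².
S = 5.67×10⁻⁸·(5360)⁴·(3.14×10⁹/8.27×10¹¹)² = 674.7 W/m².
For an isothermal sphere T⁴ = (1−a)S/(4σ) = 2.469×10⁹ K⁴.

T ≈ 223 K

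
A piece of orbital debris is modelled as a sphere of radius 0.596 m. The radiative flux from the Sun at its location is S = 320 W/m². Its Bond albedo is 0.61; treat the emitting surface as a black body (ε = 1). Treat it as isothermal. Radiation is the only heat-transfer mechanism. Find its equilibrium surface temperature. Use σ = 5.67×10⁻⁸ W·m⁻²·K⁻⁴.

At equilibrium, absorbed power = emitted power.
Absorbing cross-section = πr² = 1.116 m²; emitting surface = 4πr² = 4.464 m² (ratio 4).
(1−a)S·A_cross = εσ·A_surf·T⁴  ⇒  T⁴ = (1−a)S/(4σ).
T⁴ = 0.390·320/(4·5.67×10⁻⁸) = 5.503×10⁸ K⁴.
T = (5.503×10⁸)^(1/4).

T ≈ 153 K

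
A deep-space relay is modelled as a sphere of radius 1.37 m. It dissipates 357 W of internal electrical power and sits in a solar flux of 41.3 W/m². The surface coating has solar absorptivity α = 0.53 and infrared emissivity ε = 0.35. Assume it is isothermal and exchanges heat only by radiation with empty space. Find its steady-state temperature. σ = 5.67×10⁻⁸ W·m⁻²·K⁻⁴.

T ≈ 180 K

At steady state, absorbed solar power + internal power = radiated power.
Absorbed: α·S·A_cross = 0.53·41.3·5.896 = 129.1 W (cross-section πr²).
Total input = 129.1 + 357 = 486.1 W.
Radiated: εσ·A_surf·T⁴ with A_surf = 4πr² = 23.59 m².
T⁴ = 486.1/(0.35·5.67×10⁻⁸·23.59) = 1.038×10⁹ K⁴.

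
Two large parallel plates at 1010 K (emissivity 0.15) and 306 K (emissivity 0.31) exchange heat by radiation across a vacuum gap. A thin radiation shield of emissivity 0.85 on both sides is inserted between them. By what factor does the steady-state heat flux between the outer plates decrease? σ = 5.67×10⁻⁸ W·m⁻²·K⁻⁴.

factor ≈ 1.15

Without shield: q₀ = σΔ(T⁴)/(1/ε₁+1/ε₂−1) with denominator 8.892.
With shield the two gaps are in series; the resistances add: (1/ε₁+1/ε_s−1)+(1/ε_s+1/ε₂−1) = 6.843+3.402 = 10.25.
Heat-flux ratio q₀/q = 10.25/8.892.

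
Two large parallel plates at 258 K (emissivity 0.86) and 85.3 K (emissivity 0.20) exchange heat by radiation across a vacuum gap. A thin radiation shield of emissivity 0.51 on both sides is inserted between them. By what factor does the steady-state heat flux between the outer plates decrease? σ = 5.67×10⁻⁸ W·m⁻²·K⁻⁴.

Without shield: q₀ = σΔ(T⁴)/(1/ε₁+1/ε₂−1) with denominator 5.163.
With shield the two gaps are in series; the resistances add: (1/ε₁+1/ε_s−1)+(1/ε_s+1/ε₂−1) = 2.124+5.961 = 8.084.
Heat-flux ratio q₀/q = 8.084/5.163.

factor ≈ 1.57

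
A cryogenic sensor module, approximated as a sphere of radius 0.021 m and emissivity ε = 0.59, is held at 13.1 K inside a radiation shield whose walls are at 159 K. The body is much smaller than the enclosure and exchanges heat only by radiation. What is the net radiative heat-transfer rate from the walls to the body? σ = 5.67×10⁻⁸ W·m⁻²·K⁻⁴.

P_net ≈ 0.118 W

For a small grey body in a large enclosure: P_net = εσA(T_body⁴ − T_wall⁴).
A = 4πr² = 0.005542 m²; T_body⁴ − T_wall⁴ = 29450 − 6.391×10⁸ = -6.391×10⁸ K⁴.
|P_net| = 0.59·5.67×10⁻⁸·0.005542·6.391×10⁸.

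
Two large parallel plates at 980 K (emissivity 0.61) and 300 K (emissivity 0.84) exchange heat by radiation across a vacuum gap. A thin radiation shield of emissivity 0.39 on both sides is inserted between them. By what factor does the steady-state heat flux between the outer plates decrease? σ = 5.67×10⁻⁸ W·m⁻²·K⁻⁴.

factor ≈ 3.26

Without shield: q₀ = σΔ(T⁴)/(1/ε₁+1/ε₂−1) with denominator 1.830.
With shield the two gaps are in series; the resistances add: (1/ε₁+1/ε_s−1)+(1/ε_s+1/ε₂−1) = 3.203+2.755 = 5.958.
Heat-flux ratio q₀/q = 5.958/1.830.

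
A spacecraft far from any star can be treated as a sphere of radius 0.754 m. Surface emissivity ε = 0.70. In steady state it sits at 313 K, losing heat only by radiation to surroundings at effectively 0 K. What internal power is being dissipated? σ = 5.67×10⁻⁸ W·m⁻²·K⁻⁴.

Steady state: P = εσA T⁴.
A = 4πr² = 7.144 m²; T⁴ = (313)⁴ = 9.598×10⁹ K⁴.
P = 0.70 × 5.67×10⁻⁸ × 7.144 × 9.598×10⁹.

P ≈ 2720 W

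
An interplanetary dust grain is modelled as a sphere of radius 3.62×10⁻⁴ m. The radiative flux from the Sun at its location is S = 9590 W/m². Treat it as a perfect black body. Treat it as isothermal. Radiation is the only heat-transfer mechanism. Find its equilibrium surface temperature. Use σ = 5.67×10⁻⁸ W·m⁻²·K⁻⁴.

T ≈ 453 K

At equilibrium, absorbed power = emitted power.
Absorbing cross-section = πr² = 4.117×10⁻⁷ m²; emitting surface = 4πr² = 1.647×10⁻⁶ m² (ratio 4).
S·A_cross = εσ·A_surf·T⁴  ⇒  T⁴ = S/(4σ).
T⁴ = 1.00·9590/(4·5.67×10⁻⁸) = 4.228×10¹⁰ K⁴.
T = (4.228×10¹⁰)^(1/4).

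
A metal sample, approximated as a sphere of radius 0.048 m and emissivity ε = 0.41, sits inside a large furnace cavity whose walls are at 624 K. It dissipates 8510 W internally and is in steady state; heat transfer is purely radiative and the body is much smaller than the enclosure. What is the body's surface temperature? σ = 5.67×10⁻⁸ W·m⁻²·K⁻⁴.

For a small grey body in a large enclosure, net radiated power = εσA(T⁴ − T_w⁴).
Steady state: P = εσA(T⁴ − T_w⁴) with A = 4πr² = 0.02895 m².
T⁴ = P/(εσA) + T_w⁴ = 8510/(0.41·5.67×10⁻⁸·0.02895) + (624)⁴
    = 1.264×10¹³ + 1.516×10¹¹ = 1.280×10¹³ K⁴.

T ≈ 1890 K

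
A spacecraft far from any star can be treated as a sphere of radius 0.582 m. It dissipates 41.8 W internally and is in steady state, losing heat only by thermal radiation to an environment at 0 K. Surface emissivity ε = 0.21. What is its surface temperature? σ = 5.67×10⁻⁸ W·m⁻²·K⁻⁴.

T ≈ 169 K

Steady state: internal power = radiated power, P = εσA T⁴.
Radiating area A = 4πr² = 4.257 m².
T⁴ = P/(εσA) = 41.8/(0.21·5.67×10⁻⁸·4.257) = 8.247×10⁸ K⁴.
T = (8.247×10⁸)^(1/4).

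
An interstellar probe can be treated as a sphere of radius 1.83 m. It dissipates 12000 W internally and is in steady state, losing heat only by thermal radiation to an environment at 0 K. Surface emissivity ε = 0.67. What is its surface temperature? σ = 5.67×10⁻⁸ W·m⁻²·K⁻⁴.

Steady state: internal power = radiated power, P = εσA T⁴.
Radiating area A = 4πr² = 42.08 m².
T⁴ = P/(εσA) = 12000/(0.67·5.67×10⁻⁸·42.08) = 7.506×10⁹ K⁴.
T = (7.506×10⁹)^(1/4).

T ≈ 294 K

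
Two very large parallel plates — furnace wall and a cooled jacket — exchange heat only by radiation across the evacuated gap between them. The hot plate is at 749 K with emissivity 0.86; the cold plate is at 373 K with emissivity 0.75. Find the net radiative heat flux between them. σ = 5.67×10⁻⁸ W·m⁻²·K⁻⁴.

For two infinite grey parallel plates, q = σ(T₁⁴ − T₂⁴)/(1/ε₁ + 1/ε₂ − 1).
T₁⁴ − T₂⁴ = 3.147×10¹¹ − 1.936×10¹⁰ = 2.954×10¹¹ K⁴.
1/ε₁ + 1/ε₂ − 1 = 1.163 + 1.333 − 1 = 1.496.
q = 5.67×10⁻⁸ × 2.954×10¹¹ / 1.496.

q ≈ 11200 W/m²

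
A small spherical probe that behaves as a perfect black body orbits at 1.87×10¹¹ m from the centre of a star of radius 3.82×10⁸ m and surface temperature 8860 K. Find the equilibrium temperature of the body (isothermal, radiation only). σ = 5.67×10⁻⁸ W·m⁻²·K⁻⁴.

T ≈ 283 K

The star's surface emits σT_*⁴; at distance d the flux is S = σT_*⁴(R_*/d)².
S = 5.67×10⁻⁸·(8860)⁴·(3.82×10⁸/1.87×10¹¹)² = 1458 W/m².
For an isothermal sphere T⁴ = (1−a)S/(4σ) = 6.429×10⁹ K⁴.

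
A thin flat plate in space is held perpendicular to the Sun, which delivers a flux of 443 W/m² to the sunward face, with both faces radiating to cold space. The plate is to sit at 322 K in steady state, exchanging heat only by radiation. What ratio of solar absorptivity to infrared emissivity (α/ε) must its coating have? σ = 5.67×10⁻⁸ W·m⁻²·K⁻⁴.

α/ε ≈ 2.75

Balance: αS·A = εσ·2A·T⁴ ⇒ α/ε = 2σT⁴/S.
α/ε = 2·5.67×10⁻⁸·(322)⁴/443 = 2·5.67×10⁻⁸·1.075×10¹⁰/443.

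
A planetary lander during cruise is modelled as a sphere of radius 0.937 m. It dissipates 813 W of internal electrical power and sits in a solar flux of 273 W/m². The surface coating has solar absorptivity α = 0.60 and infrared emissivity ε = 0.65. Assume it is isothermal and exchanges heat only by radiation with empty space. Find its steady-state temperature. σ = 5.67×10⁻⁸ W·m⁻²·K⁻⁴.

T ≈ 236 K

At steady state, absorbed solar power + internal power = radiated power.
Absorbed: α·S·A_cross = 0.60·273·2.758 = 451.8 W (cross-section πr²).
Total input = 451.8 + 813 = 1265 W.
Radiated: εσ·A_surf·T⁴ with A_surf = 4πr² = 11.03 m².
T⁴ = 1265/(0.65·5.67×10⁻⁸·11.03) = 3.111×10⁹ K⁴.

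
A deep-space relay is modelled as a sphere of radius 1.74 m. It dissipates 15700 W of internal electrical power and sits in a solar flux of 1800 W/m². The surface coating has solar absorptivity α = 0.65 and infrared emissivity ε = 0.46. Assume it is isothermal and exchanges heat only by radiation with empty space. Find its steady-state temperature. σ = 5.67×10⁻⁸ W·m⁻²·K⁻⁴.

At steady state, absorbed solar power + internal power = radiated power.
Absorbed: α·S·A_cross = 0.65·1800·9.511 = 11130 W (cross-section πr²).
Total input = 11130 + 15700 = 26830 W.
Radiated: εσ·A_surf·T⁴ with A_surf = 4πr² = 38.05 m².
T⁴ = 26830/(0.46·5.67×10⁻⁸·38.05) = 2.704×10¹⁰ K⁴.

T ≈ 405 K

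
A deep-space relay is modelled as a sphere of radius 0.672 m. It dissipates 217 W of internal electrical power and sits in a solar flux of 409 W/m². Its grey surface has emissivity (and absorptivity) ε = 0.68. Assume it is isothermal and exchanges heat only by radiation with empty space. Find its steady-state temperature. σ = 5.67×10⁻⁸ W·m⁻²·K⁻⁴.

T ≈ 230 K

At steady state, absorbed solar power + internal power = radiated power.
Absorbed: α·S·A_cross = 0.68·409·1.419 = 394.6 W (cross-section πr²).
Total input = 394.6 + 217 = 611.6 W.
Radiated: εσ·A_surf·T⁴ with A_surf = 4πr² = 5.675 m².
T⁴ = 611.6/(0.68·5.67×10⁻⁸·5.675) = 2.795×10⁹ K⁴.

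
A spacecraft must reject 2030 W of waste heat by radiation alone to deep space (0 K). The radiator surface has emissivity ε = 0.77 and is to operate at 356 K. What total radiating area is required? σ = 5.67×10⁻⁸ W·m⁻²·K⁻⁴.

P = εσA T⁴ ⇒ A = P/(εσT⁴).
T⁴ = 1.606×10¹⁰ K⁴.
A = 2030/(0.77 × 5.67×10⁻⁸ × 1.606×10¹⁰).

A ≈ 2.89 m²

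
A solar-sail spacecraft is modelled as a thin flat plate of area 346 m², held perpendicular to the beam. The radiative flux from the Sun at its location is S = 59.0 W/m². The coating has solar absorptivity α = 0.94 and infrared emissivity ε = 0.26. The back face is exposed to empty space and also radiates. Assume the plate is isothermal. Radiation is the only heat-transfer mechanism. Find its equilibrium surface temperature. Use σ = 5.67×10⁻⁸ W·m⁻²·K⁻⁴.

At equilibrium, absorbed power = emitted power.
Absorbing cross-section = A = 346.0 m²; emitting surface = 2A = 692.0 m² (ratio 2).
αS·A_cross = εσ·A_surf·T⁴  ⇒  T⁴ = αS/(ε·2σ).
T⁴ = 0.940·59.0/(0.26·2·5.67×10⁻⁸) = 1.881×10⁹ K⁴.
T = (1.881×10⁹)^(1/4).

T ≈ 208 K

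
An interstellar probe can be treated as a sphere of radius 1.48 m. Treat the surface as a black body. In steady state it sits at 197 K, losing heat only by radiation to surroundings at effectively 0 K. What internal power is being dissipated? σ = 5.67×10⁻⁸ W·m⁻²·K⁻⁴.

Steady state: P = εσA T⁴.
A = 4πr² = 27.53 m²; T⁴ = (197)⁴ = 1.506×10⁹ K⁴.
P = 1.0 × 5.67×10⁻⁸ × 27.53 × 1.506×10⁹.

P ≈ 2350 W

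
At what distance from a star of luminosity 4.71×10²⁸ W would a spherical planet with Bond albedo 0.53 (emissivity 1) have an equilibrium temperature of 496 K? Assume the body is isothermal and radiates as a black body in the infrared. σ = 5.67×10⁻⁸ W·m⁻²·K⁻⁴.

d ≈ 3.58×10¹¹ m

For an isothermal black-emitting sphere, (1−a)S·πr² = σ·4πr²·T⁴ ⇒ S = 4σT⁴/(1−a).
S = 4·5.67×10⁻⁸·(496)⁴/0.470 = 29210 W/m².
Flux falls as S = L/(4πd²), so d = √(L/(4πS)) = √(4.71×10²⁸/(4π·29210)).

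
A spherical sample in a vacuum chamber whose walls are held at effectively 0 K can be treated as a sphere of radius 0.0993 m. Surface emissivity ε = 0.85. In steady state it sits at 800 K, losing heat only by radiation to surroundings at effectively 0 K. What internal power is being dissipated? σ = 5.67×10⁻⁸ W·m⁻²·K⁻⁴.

Steady state: P = εσA T⁴.
A = 4πr² = 0.1239 m²; T⁴ = (800)⁴ = 4.096×10¹¹ K⁴.
P = 0.85 × 5.67×10⁻⁸ × 0.1239 × 4.096×10¹¹.

P ≈ 2450 W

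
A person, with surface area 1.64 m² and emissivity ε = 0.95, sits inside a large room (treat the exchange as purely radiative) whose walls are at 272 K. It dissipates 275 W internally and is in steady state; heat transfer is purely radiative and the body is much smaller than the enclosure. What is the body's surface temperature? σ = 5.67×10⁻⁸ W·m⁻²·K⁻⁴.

For a small grey body in a large enclosure, net radiated power = εσA(T⁴ − T_w⁴).
Steady state: P = εσA(T⁴ − T_w⁴) with A = 1.64 m².
T⁴ = P/(εσA) + T_w⁴ = 275/(0.95·5.67×10⁻⁸·1.640) + (272)⁴
    = 3.113×10⁹ + 5.474×10⁹ = 8.587×10⁹ K⁴.

T ≈ 304 K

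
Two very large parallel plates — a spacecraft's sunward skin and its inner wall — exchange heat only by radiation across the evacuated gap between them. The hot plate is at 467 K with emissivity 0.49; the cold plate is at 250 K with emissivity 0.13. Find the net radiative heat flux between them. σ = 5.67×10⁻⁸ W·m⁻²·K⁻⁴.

For two infinite grey parallel plates, q = σ(T₁⁴ − T₂⁴)/(1/ε₁ + 1/ε₂ − 1).
T₁⁴ − T₂⁴ = 4.756×10¹⁰ − 3.906×10⁹ = 4.366×10¹⁰ K⁴.
1/ε₁ + 1/ε₂ − 1 = 2.041 + 7.692 − 1 = 8.733.
q = 5.67×10⁻⁸ × 4.366×10¹⁰ / 8.733.

q ≈ 283 W/m²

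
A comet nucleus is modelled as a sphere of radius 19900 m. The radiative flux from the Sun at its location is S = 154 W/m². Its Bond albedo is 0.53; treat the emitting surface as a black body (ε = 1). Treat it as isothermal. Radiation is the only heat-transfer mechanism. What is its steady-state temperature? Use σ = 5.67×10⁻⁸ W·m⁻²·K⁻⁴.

At equilibrium, absorbed power = emitted power.
Absorbing cross-section = πr² = 1.244×10⁹ m²; emitting surface = 4πr² = 4.976×10⁹ m² (ratio 4).
(1−a)S·A_cross = εσ·A_surf·T⁴  ⇒  T⁴ = (1−a)S/(4σ).
T⁴ = 0.470·154/(4·5.67×10⁻⁸) = 3.191×10⁸ K⁴.
T = (3.191×10⁸)^(1/4).

T ≈ 134 K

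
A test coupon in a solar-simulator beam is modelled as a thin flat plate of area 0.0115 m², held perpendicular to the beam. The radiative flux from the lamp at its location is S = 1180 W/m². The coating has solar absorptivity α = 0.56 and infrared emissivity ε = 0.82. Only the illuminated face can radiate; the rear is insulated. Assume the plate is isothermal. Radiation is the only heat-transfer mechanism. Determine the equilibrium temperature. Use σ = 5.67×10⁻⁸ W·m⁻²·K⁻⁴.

At equilibrium, absorbed power = emitted power.
Absorbing cross-section = A = 0.01150 m²; emitting surface = A = 0.01150 m² (ratio 1).
αS·A_cross = εσ·A_surf·T⁴  ⇒  T⁴ = αS/(ε·1σ).
T⁴ = 0.560·1180/(0.82·1·5.67×10⁻⁸) = 1.421×10¹⁰ K⁴.
T = (1.421×10¹⁰)^(1/4).

T ≈ 345 K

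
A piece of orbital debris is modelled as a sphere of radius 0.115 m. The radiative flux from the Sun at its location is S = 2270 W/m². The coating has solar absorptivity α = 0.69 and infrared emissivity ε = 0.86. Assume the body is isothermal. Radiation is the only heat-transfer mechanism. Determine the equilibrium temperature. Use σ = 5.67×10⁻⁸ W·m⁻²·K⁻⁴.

T ≈ 299 K

At equilibrium, absorbed power = emitted power.
Absorbing cross-section = πr² = 0.04155 m²; emitting surface = 4πr² = 0.1662 m² (ratio 4).
αS·A_cross = εσ·A_surf·T⁴  ⇒  T⁴ = αS/(ε·4σ).
T⁴ = 0.690·2270/(0.86·4·5.67×10⁻⁸) = 8.030×10⁹ K⁴.
T = (8.030×10⁹)^(1/4).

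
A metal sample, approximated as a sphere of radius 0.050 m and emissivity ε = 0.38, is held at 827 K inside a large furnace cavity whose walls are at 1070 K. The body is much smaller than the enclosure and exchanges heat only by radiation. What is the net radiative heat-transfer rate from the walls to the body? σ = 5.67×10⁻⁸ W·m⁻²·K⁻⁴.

P_net ≈ 571 W

For a small grey body in a large enclosure: P_net = εσA(T_body⁴ − T_wall⁴).
A = 4πr² = 0.03142 m²; T_body⁴ − T_wall⁴ = 4.678×10¹¹ − 1.311×10¹² = -8.430×10¹¹ K⁴.
|P_net| = 0.38·5.67×10⁻⁸·0.03142·8.430×10¹¹.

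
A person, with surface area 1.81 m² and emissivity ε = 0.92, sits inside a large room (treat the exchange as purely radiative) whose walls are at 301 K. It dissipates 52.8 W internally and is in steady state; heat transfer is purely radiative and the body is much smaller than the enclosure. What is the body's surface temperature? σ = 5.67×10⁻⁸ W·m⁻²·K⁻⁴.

For a small grey body in a large enclosure, net radiated power = εσA(T⁴ − T_w⁴).
Steady state: P = εσA(T⁴ − T_w⁴) with A = 1.81 m².
T⁴ = P/(εσA) + T_w⁴ = 52.8/(0.92·5.67×10⁻⁸·1.810) + (301)⁴
    = 5.592×10⁸ + 8.209×10⁹ = 8.768×10⁹ K⁴.

T ≈ 306 K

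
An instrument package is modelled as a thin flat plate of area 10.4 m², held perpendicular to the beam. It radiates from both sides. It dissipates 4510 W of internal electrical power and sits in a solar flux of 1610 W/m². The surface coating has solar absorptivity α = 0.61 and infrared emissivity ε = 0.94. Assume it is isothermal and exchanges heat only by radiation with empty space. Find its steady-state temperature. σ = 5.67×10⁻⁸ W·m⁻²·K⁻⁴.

T ≈ 339 K

At steady state, absorbed solar power + internal power = radiated power.
Absorbed: α·S·A_cross = 0.61·1610·10.40 = 10210 W (cross-section A).
Total input = 10210 + 4510 = 14720 W.
Radiated: εσ·A_surf·T⁴ with A_surf = 2A = 20.80 m².
T⁴ = 14720/(0.94·5.67×10⁻⁸·20.80) = 1.328×10¹⁰ K⁴.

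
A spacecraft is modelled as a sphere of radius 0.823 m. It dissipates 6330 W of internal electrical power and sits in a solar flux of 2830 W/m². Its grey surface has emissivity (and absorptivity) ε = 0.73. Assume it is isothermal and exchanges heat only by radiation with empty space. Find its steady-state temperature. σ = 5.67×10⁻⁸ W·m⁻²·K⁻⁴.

At steady state, absorbed solar power + internal power = radiated power.
Absorbed: α·S·A_cross = 0.73·2830·2.128 = 4396 W (cross-section πr²).
Total input = 4396 + 6330 = 10730 W.
Radiated: εσ·A_surf·T⁴ with A_surf = 4πr² = 8.512 m².
T⁴ = 10730/(0.73·5.67×10⁻⁸·8.512) = 3.045×10¹⁰ K⁴.

T ≈ 418 K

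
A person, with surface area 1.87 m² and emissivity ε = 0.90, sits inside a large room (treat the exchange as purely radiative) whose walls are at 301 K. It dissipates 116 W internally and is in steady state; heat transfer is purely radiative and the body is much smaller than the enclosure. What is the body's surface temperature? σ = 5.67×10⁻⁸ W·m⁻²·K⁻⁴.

For a small grey body in a large enclosure, net radiated power = εσA(T⁴ − T_w⁴).
Steady state: P = εσA(T⁴ − T_w⁴) with A = 1.87 m².
T⁴ = P/(εσA) + T_w⁴ = 116/(0.90·5.67×10⁻⁸·1.870) + (301)⁴
    = 1.216×10⁹ + 8.209×10⁹ = 9.424×10⁹ K⁴.

T ≈ 312 K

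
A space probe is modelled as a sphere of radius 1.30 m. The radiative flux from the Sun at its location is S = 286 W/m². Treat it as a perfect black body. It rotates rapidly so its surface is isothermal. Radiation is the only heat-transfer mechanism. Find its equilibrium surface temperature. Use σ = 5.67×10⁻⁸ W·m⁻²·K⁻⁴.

At equilibrium, absorbed power = emitted power.
Absorbing cross-section = πr² = 5.309 m²; emitting surface = 4πr² = 21.24 m² (ratio 4).
S·A_cross = εσ·A_surf·T⁴  ⇒  T⁴ = S/(4σ).
T⁴ = 1.00·286/(4·5.67×10⁻⁸) = 1.261×10⁹ K⁴.
T = (1.261×10⁹)^(1/4).

T ≈ 188 K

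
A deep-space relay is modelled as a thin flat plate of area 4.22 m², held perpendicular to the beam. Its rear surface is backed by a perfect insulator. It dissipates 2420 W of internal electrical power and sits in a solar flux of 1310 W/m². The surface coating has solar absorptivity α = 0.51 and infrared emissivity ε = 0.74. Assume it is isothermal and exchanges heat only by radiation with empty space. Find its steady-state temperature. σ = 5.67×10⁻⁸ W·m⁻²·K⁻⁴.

At steady state, absorbed solar power + internal power = radiated power.
Absorbed: α·S·A_cross = 0.51·1310·4.220 = 2819 W (cross-section A).
Total input = 2819 + 2420 = 5239 W.
Radiated: εσ·A_surf·T⁴ with A_surf = A = 4.220 m².
T⁴ = 5239/(0.74·5.67×10⁻⁸·4.220) = 2.959×10¹⁰ K⁴.

T ≈ 415 K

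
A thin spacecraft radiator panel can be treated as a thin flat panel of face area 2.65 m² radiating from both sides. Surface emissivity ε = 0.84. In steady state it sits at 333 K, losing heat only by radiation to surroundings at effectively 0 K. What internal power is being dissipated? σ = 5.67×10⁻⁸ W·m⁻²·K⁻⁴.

Steady state: P = εσA T⁴.
A = 2·2.65 = 5.300 m²; T⁴ = (333)⁴ = 1.230×10¹⁰ K⁴.
P = 0.84 × 5.67×10⁻⁸ × 5.300 × 1.230×10¹⁰.

P ≈ 3100 W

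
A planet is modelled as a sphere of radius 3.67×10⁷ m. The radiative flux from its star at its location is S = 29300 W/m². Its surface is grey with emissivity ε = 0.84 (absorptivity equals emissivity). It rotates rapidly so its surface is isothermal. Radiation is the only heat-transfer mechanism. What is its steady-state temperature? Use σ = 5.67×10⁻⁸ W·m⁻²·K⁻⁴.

T ≈ 600 K

At equilibrium, absorbed power = emitted power.
Absorbing cross-section = πr² = 4.231×10¹⁵ m²; emitting surface = 4πr² = 1.693×10¹⁶ m² (ratio 4).
εS·A_cross = εσ·A_surf·T⁴  ⇒  T⁴ = S/(4σ)   (ε cancels).
T⁴ = 29300/(4·5.67×10⁻⁸) = 1.292×10¹¹ K⁴.
T = (1.292×10¹¹)^(1/4).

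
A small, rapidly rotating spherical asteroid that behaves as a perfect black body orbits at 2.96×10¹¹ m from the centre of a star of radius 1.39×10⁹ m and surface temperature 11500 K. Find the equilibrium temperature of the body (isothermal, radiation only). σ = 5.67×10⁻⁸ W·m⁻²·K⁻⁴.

T ≈ 557 K

The star's surface emits σT_*⁴; at distance d the flux is S = σT_*⁴(R_*/d)².
S = 5.67×10⁻⁸·(11500)⁴·(1.39×10⁹/2.96×10¹¹)² = 21870 W/m².
For an isothermal sphere T⁴ = (1−a)S/(4σ) = 9.642×10¹⁰ K⁴.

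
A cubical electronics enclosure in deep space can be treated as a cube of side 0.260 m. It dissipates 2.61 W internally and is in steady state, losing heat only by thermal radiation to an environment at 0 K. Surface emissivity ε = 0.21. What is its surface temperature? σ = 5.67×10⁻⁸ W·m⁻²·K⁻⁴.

T ≈ 152 K

Steady state: internal power = radiated power, P = εσA T⁴.
Radiating area A = 6L² = 0.4056 m².
T⁴ = P/(εσA) = 2.61/(0.21·5.67×10⁻⁸·0.4056) = 5.404×10⁸ K⁴.
T = (5.404×10⁸)^(1/4).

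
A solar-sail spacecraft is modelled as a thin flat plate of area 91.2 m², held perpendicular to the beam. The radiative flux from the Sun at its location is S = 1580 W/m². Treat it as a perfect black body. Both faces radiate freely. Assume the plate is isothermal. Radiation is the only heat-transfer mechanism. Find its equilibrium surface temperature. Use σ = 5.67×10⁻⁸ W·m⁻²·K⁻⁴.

T ≈ 344 K

At equilibrium, absorbed power = emitted power.
Absorbing cross-section = A = 91.20 m²; emitting surface = 2A = 182.4 m² (ratio 2).
S·A_cross = εσ·A_surf·T⁴  ⇒  T⁴ = S/(2σ).
T⁴ = 1.00·1580/(2·5.67×10⁻⁸) = 1.393×10¹⁰ K⁴.
T = (1.393×10¹⁰)^(1/4).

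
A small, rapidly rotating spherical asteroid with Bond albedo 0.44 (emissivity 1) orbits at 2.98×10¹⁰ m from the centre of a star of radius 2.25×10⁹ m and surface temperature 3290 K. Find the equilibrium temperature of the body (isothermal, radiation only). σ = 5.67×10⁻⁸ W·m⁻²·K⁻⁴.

The star's surface emits σT_*⁴; at distance d the flux is S = σT_*⁴(R_*/d)².
S = 5.67×10⁻⁸·(3290)⁴·(2.25×10⁹/2.98×10¹⁰)² = 37870 W/m².
For an isothermal sphere T⁴ = (1−a)S/(4σ) = 9.351×10¹⁰ K⁴.

T ≈ 553 K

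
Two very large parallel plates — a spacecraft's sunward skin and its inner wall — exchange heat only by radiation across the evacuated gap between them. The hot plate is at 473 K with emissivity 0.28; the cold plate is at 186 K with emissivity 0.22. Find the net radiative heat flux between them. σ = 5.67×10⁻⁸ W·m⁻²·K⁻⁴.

For two infinite grey parallel plates, q = σ(T₁⁴ − T₂⁴)/(1/ε₁ + 1/ε₂ − 1).
T₁⁴ − T₂⁴ = 5.005×10¹⁰ − 1.197×10⁹ = 4.886×10¹⁰ K⁴.
1/ε₁ + 1/ε₂ − 1 = 3.571 + 4.545 − 1 = 7.117.
q = 5.67×10⁻⁸ × 4.886×10¹⁰ / 7.117.

q ≈ 389 W/m²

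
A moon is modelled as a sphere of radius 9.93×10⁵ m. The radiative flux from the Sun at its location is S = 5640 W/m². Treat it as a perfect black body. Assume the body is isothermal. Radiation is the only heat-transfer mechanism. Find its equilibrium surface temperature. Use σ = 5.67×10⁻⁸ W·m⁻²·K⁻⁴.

T ≈ 397 K

At equilibrium, absorbed power = emitted power.
Absorbing cross-section = πr² = 3.098×10¹² m²; emitting surface = 4πr² = 1.239×10¹³ m² (ratio 4).
S·A_cross = εσ·A_surf·T⁴  ⇒  T⁴ = S/(4σ).
T⁴ = 1.00·5640/(4·5.67×10⁻⁸) = 2.487×10¹⁰ K⁴.
T = (2.487×10¹⁰)^(1/4).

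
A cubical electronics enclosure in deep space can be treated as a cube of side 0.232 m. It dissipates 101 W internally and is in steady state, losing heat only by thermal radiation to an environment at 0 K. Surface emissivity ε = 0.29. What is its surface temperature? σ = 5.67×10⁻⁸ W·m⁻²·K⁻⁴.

T ≈ 371 K

Steady state: internal power = radiated power, P = εσA T⁴.
Radiating area A = 6L² = 0.3229 m².
T⁴ = P/(εσA) = 101/(0.29·5.67×10⁻⁸·0.3229) = 1.902×10¹⁰ K⁴.
T = (1.902×10¹⁰)^(1/4).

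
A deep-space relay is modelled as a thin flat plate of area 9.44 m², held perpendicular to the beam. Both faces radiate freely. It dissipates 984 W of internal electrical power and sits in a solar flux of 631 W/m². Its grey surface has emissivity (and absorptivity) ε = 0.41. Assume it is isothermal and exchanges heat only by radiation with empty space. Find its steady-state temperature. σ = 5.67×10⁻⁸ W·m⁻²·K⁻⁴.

T ≈ 297 K

At steady state, absorbed solar power + internal power = radiated power.
Absorbed: α·S·A_cross = 0.41·631·9.440 = 2442 W (cross-section A).
Total input = 2442 + 984 = 3426 W.
Radiated: εσ·A_surf·T⁴ with A_surf = 2A = 18.88 m².
T⁴ = 3426/(0.41·5.67×10⁻⁸·18.88) = 7.806×10⁹ K⁴.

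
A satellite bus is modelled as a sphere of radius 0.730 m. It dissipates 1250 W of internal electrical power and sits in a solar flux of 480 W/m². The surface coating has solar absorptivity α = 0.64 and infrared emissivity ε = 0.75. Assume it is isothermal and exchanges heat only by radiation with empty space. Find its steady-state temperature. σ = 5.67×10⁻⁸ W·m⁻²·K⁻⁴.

T ≈ 281 K

At steady state, absorbed solar power + internal power = radiated power.
Absorbed: α·S·A_cross = 0.64·480·1.674 = 514.3 W (cross-section πr²).
Total input = 514.3 + 1250 = 1764 W.
Radiated: εσ·A_surf·T⁴ with A_surf = 4πr² = 6.697 m².
T⁴ = 1764/(0.75·5.67×10⁻⁸·6.697) = 6.195×10⁹ K⁴.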